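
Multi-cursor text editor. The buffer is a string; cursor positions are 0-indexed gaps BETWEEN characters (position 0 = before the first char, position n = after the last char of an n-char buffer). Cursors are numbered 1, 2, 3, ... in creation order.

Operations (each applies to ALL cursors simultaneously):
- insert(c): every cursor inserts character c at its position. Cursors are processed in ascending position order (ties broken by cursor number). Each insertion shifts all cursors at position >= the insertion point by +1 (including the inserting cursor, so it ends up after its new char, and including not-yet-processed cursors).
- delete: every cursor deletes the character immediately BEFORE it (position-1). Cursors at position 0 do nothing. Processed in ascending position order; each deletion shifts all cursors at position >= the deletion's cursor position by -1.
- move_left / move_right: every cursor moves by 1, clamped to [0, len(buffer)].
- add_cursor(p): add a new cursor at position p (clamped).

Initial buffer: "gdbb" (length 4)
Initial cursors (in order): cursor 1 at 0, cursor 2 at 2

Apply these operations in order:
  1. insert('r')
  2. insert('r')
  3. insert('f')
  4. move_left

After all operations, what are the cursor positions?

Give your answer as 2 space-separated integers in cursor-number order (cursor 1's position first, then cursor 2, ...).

After op 1 (insert('r')): buffer="rgdrbb" (len 6), cursors c1@1 c2@4, authorship 1..2..
After op 2 (insert('r')): buffer="rrgdrrbb" (len 8), cursors c1@2 c2@6, authorship 11..22..
After op 3 (insert('f')): buffer="rrfgdrrfbb" (len 10), cursors c1@3 c2@8, authorship 111..222..
After op 4 (move_left): buffer="rrfgdrrfbb" (len 10), cursors c1@2 c2@7, authorship 111..222..

Answer: 2 7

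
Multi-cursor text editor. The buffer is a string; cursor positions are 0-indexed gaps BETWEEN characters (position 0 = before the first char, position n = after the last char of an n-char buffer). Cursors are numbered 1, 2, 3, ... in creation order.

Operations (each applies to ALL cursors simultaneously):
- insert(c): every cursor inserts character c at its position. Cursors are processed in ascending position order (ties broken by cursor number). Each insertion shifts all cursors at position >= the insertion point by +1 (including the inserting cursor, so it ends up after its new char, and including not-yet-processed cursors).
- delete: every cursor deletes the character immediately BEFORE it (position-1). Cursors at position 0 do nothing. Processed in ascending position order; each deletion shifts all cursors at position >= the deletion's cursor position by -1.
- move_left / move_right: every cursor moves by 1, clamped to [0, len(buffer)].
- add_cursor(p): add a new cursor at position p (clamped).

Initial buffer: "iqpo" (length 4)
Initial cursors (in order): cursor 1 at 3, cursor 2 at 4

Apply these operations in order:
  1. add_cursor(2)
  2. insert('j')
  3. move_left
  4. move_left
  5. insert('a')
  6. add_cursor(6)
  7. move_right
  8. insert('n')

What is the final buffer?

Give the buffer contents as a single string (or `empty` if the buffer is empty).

Answer: iaqnjapnjnaonj

Derivation:
After op 1 (add_cursor(2)): buffer="iqpo" (len 4), cursors c3@2 c1@3 c2@4, authorship ....
After op 2 (insert('j')): buffer="iqjpjoj" (len 7), cursors c3@3 c1@5 c2@7, authorship ..3.1.2
After op 3 (move_left): buffer="iqjpjoj" (len 7), cursors c3@2 c1@4 c2@6, authorship ..3.1.2
After op 4 (move_left): buffer="iqjpjoj" (len 7), cursors c3@1 c1@3 c2@5, authorship ..3.1.2
After op 5 (insert('a')): buffer="iaqjapjaoj" (len 10), cursors c3@2 c1@5 c2@8, authorship .3.31.12.2
After op 6 (add_cursor(6)): buffer="iaqjapjaoj" (len 10), cursors c3@2 c1@5 c4@6 c2@8, authorship .3.31.12.2
After op 7 (move_right): buffer="iaqjapjaoj" (len 10), cursors c3@3 c1@6 c4@7 c2@9, authorship .3.31.12.2
After op 8 (insert('n')): buffer="iaqnjapnjnaonj" (len 14), cursors c3@4 c1@8 c4@10 c2@13, authorship .3.331.1142.22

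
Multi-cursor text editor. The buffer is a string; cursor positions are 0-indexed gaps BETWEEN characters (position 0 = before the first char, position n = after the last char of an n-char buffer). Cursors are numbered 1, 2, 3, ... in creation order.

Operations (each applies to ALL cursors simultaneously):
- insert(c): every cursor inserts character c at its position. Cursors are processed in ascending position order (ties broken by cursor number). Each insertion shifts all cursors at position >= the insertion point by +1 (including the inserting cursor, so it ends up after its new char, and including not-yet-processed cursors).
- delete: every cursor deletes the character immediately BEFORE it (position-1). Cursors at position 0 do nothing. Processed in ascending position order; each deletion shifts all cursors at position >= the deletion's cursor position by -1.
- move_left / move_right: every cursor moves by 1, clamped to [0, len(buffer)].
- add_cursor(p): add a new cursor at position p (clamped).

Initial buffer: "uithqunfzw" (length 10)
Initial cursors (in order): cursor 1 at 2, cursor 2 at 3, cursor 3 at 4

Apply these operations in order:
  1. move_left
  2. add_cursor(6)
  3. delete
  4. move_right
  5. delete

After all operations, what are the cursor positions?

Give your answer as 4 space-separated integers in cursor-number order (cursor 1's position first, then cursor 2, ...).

After op 1 (move_left): buffer="uithqunfzw" (len 10), cursors c1@1 c2@2 c3@3, authorship ..........
After op 2 (add_cursor(6)): buffer="uithqunfzw" (len 10), cursors c1@1 c2@2 c3@3 c4@6, authorship ..........
After op 3 (delete): buffer="hqnfzw" (len 6), cursors c1@0 c2@0 c3@0 c4@2, authorship ......
After op 4 (move_right): buffer="hqnfzw" (len 6), cursors c1@1 c2@1 c3@1 c4@3, authorship ......
After op 5 (delete): buffer="qfzw" (len 4), cursors c1@0 c2@0 c3@0 c4@1, authorship ....

Answer: 0 0 0 1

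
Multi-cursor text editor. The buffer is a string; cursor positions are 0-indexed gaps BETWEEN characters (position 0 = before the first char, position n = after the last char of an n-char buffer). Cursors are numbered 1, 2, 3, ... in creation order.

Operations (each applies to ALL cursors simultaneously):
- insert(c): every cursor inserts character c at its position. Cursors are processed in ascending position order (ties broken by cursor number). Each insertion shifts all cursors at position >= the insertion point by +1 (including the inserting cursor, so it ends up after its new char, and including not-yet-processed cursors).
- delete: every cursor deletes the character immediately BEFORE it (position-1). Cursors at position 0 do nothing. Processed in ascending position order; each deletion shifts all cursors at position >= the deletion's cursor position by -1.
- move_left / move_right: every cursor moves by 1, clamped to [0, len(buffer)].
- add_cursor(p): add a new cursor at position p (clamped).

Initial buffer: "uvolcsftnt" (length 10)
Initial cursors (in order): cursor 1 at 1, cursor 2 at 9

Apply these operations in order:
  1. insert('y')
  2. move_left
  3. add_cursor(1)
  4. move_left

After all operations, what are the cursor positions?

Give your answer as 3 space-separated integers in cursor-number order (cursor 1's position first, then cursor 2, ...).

After op 1 (insert('y')): buffer="uyvolcsftnyt" (len 12), cursors c1@2 c2@11, authorship .1........2.
After op 2 (move_left): buffer="uyvolcsftnyt" (len 12), cursors c1@1 c2@10, authorship .1........2.
After op 3 (add_cursor(1)): buffer="uyvolcsftnyt" (len 12), cursors c1@1 c3@1 c2@10, authorship .1........2.
After op 4 (move_left): buffer="uyvolcsftnyt" (len 12), cursors c1@0 c3@0 c2@9, authorship .1........2.

Answer: 0 9 0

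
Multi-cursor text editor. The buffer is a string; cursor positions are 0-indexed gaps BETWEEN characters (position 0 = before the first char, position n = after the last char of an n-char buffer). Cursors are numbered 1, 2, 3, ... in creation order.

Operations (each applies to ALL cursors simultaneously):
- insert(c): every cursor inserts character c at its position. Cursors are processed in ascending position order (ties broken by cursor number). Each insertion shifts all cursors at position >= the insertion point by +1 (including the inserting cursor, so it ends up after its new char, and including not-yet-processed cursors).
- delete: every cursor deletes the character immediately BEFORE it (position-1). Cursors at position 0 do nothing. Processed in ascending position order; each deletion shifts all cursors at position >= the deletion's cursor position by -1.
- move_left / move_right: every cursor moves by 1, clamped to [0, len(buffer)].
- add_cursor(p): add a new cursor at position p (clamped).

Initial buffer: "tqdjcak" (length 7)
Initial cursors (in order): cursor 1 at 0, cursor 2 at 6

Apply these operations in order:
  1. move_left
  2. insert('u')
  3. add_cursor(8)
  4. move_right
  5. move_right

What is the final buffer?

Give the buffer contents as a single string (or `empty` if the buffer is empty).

After op 1 (move_left): buffer="tqdjcak" (len 7), cursors c1@0 c2@5, authorship .......
After op 2 (insert('u')): buffer="utqdjcuak" (len 9), cursors c1@1 c2@7, authorship 1.....2..
After op 3 (add_cursor(8)): buffer="utqdjcuak" (len 9), cursors c1@1 c2@7 c3@8, authorship 1.....2..
After op 4 (move_right): buffer="utqdjcuak" (len 9), cursors c1@2 c2@8 c3@9, authorship 1.....2..
After op 5 (move_right): buffer="utqdjcuak" (len 9), cursors c1@3 c2@9 c3@9, authorship 1.....2..

Answer: utqdjcuak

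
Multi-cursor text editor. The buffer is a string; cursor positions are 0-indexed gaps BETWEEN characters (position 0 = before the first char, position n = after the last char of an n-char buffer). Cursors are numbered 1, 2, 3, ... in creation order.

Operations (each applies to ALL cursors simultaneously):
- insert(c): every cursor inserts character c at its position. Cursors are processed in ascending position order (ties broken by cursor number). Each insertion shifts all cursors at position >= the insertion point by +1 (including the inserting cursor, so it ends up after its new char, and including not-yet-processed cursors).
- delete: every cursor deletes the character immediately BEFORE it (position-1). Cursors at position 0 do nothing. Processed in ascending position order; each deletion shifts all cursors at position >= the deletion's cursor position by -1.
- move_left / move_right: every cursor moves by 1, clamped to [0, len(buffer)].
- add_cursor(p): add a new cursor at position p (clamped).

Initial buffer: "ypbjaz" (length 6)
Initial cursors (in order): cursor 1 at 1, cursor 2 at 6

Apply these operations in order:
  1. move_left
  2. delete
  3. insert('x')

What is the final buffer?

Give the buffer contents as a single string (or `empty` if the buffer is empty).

Answer: xypbjxz

Derivation:
After op 1 (move_left): buffer="ypbjaz" (len 6), cursors c1@0 c2@5, authorship ......
After op 2 (delete): buffer="ypbjz" (len 5), cursors c1@0 c2@4, authorship .....
After op 3 (insert('x')): buffer="xypbjxz" (len 7), cursors c1@1 c2@6, authorship 1....2.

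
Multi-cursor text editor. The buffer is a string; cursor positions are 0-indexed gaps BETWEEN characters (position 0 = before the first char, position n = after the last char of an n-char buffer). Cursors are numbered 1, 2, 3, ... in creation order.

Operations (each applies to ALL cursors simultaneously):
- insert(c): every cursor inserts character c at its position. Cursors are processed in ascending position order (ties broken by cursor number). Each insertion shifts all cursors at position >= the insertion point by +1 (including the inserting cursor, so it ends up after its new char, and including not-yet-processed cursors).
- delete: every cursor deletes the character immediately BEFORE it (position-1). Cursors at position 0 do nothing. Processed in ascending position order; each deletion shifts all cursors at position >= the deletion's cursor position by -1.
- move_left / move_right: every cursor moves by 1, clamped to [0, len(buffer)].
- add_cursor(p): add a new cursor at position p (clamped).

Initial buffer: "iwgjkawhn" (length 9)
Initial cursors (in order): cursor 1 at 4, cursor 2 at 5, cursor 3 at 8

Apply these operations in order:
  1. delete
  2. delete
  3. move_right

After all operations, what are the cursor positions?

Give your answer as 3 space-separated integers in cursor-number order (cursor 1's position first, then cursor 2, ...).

Answer: 2 2 3

Derivation:
After op 1 (delete): buffer="iwgawn" (len 6), cursors c1@3 c2@3 c3@5, authorship ......
After op 2 (delete): buffer="ian" (len 3), cursors c1@1 c2@1 c3@2, authorship ...
After op 3 (move_right): buffer="ian" (len 3), cursors c1@2 c2@2 c3@3, authorship ...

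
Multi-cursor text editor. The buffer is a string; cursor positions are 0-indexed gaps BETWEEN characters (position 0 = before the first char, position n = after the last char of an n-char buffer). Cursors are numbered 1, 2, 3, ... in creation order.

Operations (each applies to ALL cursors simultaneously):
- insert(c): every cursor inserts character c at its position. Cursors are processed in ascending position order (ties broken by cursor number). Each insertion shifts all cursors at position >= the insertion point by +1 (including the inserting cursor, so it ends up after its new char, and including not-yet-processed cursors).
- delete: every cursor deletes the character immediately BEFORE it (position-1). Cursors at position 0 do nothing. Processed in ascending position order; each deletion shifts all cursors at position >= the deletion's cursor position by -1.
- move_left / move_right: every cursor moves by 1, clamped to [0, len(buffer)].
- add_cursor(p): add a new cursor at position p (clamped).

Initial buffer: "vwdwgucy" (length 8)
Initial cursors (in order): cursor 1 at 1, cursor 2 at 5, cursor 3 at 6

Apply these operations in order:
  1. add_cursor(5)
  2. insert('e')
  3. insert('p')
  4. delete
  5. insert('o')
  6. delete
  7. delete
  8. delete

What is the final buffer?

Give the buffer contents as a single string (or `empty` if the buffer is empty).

Answer: wdcy

Derivation:
After op 1 (add_cursor(5)): buffer="vwdwgucy" (len 8), cursors c1@1 c2@5 c4@5 c3@6, authorship ........
After op 2 (insert('e')): buffer="vewdwgeeuecy" (len 12), cursors c1@2 c2@8 c4@8 c3@10, authorship .1....24.3..
After op 3 (insert('p')): buffer="vepwdwgeeppuepcy" (len 16), cursors c1@3 c2@11 c4@11 c3@14, authorship .11....2424.33..
After op 4 (delete): buffer="vewdwgeeuecy" (len 12), cursors c1@2 c2@8 c4@8 c3@10, authorship .1....24.3..
After op 5 (insert('o')): buffer="veowdwgeeooueocy" (len 16), cursors c1@3 c2@11 c4@11 c3@14, authorship .11....2424.33..
After op 6 (delete): buffer="vewdwgeeuecy" (len 12), cursors c1@2 c2@8 c4@8 c3@10, authorship .1....24.3..
After op 7 (delete): buffer="vwdwgucy" (len 8), cursors c1@1 c2@5 c4@5 c3@6, authorship ........
After op 8 (delete): buffer="wdcy" (len 4), cursors c1@0 c2@2 c3@2 c4@2, authorship ....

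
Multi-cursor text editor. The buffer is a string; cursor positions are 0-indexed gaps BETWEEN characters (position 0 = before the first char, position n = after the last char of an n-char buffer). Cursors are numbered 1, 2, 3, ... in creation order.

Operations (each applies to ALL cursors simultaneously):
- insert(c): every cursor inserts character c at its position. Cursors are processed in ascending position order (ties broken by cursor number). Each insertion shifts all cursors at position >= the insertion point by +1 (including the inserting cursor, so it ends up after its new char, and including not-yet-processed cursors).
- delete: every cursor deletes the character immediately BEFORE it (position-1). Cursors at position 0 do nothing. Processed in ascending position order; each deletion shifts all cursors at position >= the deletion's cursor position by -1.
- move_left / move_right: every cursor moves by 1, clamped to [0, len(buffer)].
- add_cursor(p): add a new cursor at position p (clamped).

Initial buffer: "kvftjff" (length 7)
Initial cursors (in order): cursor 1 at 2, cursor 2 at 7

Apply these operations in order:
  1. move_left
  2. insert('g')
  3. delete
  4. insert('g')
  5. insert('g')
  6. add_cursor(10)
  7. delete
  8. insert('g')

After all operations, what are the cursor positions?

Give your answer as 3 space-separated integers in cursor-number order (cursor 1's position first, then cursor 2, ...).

Answer: 3 10 10

Derivation:
After op 1 (move_left): buffer="kvftjff" (len 7), cursors c1@1 c2@6, authorship .......
After op 2 (insert('g')): buffer="kgvftjfgf" (len 9), cursors c1@2 c2@8, authorship .1.....2.
After op 3 (delete): buffer="kvftjff" (len 7), cursors c1@1 c2@6, authorship .......
After op 4 (insert('g')): buffer="kgvftjfgf" (len 9), cursors c1@2 c2@8, authorship .1.....2.
After op 5 (insert('g')): buffer="kggvftjfggf" (len 11), cursors c1@3 c2@10, authorship .11.....22.
After op 6 (add_cursor(10)): buffer="kggvftjfggf" (len 11), cursors c1@3 c2@10 c3@10, authorship .11.....22.
After op 7 (delete): buffer="kgvftjff" (len 8), cursors c1@2 c2@7 c3@7, authorship .1......
After op 8 (insert('g')): buffer="kggvftjfggf" (len 11), cursors c1@3 c2@10 c3@10, authorship .11.....23.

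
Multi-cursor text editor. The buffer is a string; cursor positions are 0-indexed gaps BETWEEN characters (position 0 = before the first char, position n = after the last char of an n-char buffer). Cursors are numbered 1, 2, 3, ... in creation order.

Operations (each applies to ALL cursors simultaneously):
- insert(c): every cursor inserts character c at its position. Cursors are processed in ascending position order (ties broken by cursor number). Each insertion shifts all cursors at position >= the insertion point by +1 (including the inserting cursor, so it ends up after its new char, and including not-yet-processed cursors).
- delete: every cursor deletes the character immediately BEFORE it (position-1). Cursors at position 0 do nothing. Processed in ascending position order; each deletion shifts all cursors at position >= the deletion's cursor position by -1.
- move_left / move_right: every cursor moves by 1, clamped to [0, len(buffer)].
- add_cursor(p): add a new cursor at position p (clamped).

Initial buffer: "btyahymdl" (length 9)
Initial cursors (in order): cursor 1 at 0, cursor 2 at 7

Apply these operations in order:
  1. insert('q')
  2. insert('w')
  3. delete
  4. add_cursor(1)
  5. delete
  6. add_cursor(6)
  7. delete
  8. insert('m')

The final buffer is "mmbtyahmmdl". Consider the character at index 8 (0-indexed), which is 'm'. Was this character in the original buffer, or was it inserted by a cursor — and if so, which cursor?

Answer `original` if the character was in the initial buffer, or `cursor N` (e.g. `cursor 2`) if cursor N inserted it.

After op 1 (insert('q')): buffer="qbtyahymqdl" (len 11), cursors c1@1 c2@9, authorship 1.......2..
After op 2 (insert('w')): buffer="qwbtyahymqwdl" (len 13), cursors c1@2 c2@11, authorship 11.......22..
After op 3 (delete): buffer="qbtyahymqdl" (len 11), cursors c1@1 c2@9, authorship 1.......2..
After op 4 (add_cursor(1)): buffer="qbtyahymqdl" (len 11), cursors c1@1 c3@1 c2@9, authorship 1.......2..
After op 5 (delete): buffer="btyahymdl" (len 9), cursors c1@0 c3@0 c2@7, authorship .........
After op 6 (add_cursor(6)): buffer="btyahymdl" (len 9), cursors c1@0 c3@0 c4@6 c2@7, authorship .........
After op 7 (delete): buffer="btyahdl" (len 7), cursors c1@0 c3@0 c2@5 c4@5, authorship .......
After op 8 (insert('m')): buffer="mmbtyahmmdl" (len 11), cursors c1@2 c3@2 c2@9 c4@9, authorship 13.....24..
Authorship (.=original, N=cursor N): 1 3 . . . . . 2 4 . .
Index 8: author = 4

Answer: cursor 4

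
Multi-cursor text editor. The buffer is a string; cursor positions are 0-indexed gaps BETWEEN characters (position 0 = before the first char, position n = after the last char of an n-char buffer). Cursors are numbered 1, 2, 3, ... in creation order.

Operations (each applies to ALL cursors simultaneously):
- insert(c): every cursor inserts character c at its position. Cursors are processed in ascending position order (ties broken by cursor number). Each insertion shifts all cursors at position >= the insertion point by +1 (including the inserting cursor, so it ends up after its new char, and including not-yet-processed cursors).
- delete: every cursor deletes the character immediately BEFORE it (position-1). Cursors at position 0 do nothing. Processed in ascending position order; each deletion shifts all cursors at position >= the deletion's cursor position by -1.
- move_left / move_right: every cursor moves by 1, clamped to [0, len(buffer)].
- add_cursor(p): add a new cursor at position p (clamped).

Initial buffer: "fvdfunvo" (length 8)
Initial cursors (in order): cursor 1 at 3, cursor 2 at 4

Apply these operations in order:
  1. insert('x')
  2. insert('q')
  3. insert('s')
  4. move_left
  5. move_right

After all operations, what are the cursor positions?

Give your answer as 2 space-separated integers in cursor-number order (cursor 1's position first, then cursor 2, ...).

Answer: 6 10

Derivation:
After op 1 (insert('x')): buffer="fvdxfxunvo" (len 10), cursors c1@4 c2@6, authorship ...1.2....
After op 2 (insert('q')): buffer="fvdxqfxqunvo" (len 12), cursors c1@5 c2@8, authorship ...11.22....
After op 3 (insert('s')): buffer="fvdxqsfxqsunvo" (len 14), cursors c1@6 c2@10, authorship ...111.222....
After op 4 (move_left): buffer="fvdxqsfxqsunvo" (len 14), cursors c1@5 c2@9, authorship ...111.222....
After op 5 (move_right): buffer="fvdxqsfxqsunvo" (len 14), cursors c1@6 c2@10, authorship ...111.222....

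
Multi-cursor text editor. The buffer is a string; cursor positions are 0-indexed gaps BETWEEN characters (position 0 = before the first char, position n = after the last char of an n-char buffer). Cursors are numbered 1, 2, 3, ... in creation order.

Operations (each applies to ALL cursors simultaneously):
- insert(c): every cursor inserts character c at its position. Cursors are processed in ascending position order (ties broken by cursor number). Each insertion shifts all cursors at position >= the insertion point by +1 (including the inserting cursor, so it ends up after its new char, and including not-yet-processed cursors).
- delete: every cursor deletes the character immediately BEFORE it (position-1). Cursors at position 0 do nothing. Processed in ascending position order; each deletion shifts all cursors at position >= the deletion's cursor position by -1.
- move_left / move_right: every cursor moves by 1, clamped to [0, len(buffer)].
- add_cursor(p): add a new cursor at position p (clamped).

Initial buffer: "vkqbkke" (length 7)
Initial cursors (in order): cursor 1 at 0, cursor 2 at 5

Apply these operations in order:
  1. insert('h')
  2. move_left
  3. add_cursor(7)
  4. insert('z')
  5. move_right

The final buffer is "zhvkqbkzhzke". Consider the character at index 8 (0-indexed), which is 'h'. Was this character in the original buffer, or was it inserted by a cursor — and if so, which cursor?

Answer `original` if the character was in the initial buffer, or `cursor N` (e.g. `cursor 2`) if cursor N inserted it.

After op 1 (insert('h')): buffer="hvkqbkhke" (len 9), cursors c1@1 c2@7, authorship 1.....2..
After op 2 (move_left): buffer="hvkqbkhke" (len 9), cursors c1@0 c2@6, authorship 1.....2..
After op 3 (add_cursor(7)): buffer="hvkqbkhke" (len 9), cursors c1@0 c2@6 c3@7, authorship 1.....2..
After op 4 (insert('z')): buffer="zhvkqbkzhzke" (len 12), cursors c1@1 c2@8 c3@10, authorship 11.....223..
After op 5 (move_right): buffer="zhvkqbkzhzke" (len 12), cursors c1@2 c2@9 c3@11, authorship 11.....223..
Authorship (.=original, N=cursor N): 1 1 . . . . . 2 2 3 . .
Index 8: author = 2

Answer: cursor 2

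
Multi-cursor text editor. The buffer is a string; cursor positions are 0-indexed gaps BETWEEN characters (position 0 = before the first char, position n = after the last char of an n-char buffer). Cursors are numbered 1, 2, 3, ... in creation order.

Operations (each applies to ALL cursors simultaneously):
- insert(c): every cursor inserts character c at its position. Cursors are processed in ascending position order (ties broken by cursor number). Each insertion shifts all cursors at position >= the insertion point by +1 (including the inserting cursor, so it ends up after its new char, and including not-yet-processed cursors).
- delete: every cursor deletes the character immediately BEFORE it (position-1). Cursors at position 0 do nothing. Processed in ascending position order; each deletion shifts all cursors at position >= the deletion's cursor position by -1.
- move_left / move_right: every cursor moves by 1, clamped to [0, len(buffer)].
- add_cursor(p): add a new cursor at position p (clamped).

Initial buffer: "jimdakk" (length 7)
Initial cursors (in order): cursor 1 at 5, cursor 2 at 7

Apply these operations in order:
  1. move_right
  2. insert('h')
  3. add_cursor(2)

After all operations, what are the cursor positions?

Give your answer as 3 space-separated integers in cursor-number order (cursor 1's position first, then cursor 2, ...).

After op 1 (move_right): buffer="jimdakk" (len 7), cursors c1@6 c2@7, authorship .......
After op 2 (insert('h')): buffer="jimdakhkh" (len 9), cursors c1@7 c2@9, authorship ......1.2
After op 3 (add_cursor(2)): buffer="jimdakhkh" (len 9), cursors c3@2 c1@7 c2@9, authorship ......1.2

Answer: 7 9 2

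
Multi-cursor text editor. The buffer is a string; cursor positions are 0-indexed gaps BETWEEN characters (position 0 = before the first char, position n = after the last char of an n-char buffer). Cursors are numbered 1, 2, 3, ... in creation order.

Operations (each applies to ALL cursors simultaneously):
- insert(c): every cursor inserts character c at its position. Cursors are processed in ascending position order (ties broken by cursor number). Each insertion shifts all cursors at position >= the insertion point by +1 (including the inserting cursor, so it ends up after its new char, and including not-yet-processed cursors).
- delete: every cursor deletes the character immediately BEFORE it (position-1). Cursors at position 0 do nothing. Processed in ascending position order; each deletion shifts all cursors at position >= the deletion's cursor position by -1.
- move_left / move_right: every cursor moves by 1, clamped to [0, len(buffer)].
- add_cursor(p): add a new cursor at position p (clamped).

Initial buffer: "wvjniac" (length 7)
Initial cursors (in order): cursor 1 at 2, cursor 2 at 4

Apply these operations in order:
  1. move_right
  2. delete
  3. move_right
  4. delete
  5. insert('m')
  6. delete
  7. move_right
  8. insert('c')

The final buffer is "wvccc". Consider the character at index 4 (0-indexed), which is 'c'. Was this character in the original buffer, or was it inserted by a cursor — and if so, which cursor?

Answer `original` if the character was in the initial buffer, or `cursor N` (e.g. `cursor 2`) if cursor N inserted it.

Answer: cursor 2

Derivation:
After op 1 (move_right): buffer="wvjniac" (len 7), cursors c1@3 c2@5, authorship .......
After op 2 (delete): buffer="wvnac" (len 5), cursors c1@2 c2@3, authorship .....
After op 3 (move_right): buffer="wvnac" (len 5), cursors c1@3 c2@4, authorship .....
After op 4 (delete): buffer="wvc" (len 3), cursors c1@2 c2@2, authorship ...
After op 5 (insert('m')): buffer="wvmmc" (len 5), cursors c1@4 c2@4, authorship ..12.
After op 6 (delete): buffer="wvc" (len 3), cursors c1@2 c2@2, authorship ...
After op 7 (move_right): buffer="wvc" (len 3), cursors c1@3 c2@3, authorship ...
After op 8 (insert('c')): buffer="wvccc" (len 5), cursors c1@5 c2@5, authorship ...12
Authorship (.=original, N=cursor N): . . . 1 2
Index 4: author = 2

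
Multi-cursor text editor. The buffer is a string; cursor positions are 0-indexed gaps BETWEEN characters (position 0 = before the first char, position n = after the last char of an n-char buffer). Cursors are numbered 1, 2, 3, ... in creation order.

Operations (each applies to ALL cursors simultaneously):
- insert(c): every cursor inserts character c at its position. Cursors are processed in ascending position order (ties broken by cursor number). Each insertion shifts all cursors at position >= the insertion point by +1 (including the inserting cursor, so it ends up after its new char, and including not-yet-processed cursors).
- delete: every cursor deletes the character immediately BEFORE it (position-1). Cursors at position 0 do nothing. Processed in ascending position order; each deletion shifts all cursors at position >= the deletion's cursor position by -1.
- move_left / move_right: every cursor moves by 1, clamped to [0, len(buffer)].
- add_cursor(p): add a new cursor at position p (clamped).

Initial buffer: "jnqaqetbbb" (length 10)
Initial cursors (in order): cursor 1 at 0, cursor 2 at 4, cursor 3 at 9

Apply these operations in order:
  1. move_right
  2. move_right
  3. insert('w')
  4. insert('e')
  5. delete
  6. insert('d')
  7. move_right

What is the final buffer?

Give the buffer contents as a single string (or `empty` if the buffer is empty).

After op 1 (move_right): buffer="jnqaqetbbb" (len 10), cursors c1@1 c2@5 c3@10, authorship ..........
After op 2 (move_right): buffer="jnqaqetbbb" (len 10), cursors c1@2 c2@6 c3@10, authorship ..........
After op 3 (insert('w')): buffer="jnwqaqewtbbbw" (len 13), cursors c1@3 c2@8 c3@13, authorship ..1....2....3
After op 4 (insert('e')): buffer="jnweqaqewetbbbwe" (len 16), cursors c1@4 c2@10 c3@16, authorship ..11....22....33
After op 5 (delete): buffer="jnwqaqewtbbbw" (len 13), cursors c1@3 c2@8 c3@13, authorship ..1....2....3
After op 6 (insert('d')): buffer="jnwdqaqewdtbbbwd" (len 16), cursors c1@4 c2@10 c3@16, authorship ..11....22....33
After op 7 (move_right): buffer="jnwdqaqewdtbbbwd" (len 16), cursors c1@5 c2@11 c3@16, authorship ..11....22....33

Answer: jnwdqaqewdtbbbwd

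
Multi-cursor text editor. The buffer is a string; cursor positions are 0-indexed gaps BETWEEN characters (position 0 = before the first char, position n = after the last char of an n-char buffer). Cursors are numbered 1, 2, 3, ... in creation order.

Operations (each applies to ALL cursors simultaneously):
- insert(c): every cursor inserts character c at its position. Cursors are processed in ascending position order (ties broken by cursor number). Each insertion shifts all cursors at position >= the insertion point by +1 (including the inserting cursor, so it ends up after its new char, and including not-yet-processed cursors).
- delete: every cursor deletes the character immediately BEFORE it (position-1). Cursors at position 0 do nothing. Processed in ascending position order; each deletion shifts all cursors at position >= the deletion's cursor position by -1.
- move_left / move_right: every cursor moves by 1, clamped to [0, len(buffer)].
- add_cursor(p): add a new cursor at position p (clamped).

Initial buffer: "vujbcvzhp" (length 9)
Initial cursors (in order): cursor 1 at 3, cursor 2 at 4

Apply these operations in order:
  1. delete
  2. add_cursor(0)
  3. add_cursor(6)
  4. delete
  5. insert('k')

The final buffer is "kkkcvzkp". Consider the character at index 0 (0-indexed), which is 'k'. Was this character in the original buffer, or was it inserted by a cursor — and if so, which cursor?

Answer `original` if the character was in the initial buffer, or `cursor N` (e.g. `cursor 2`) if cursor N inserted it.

Answer: cursor 1

Derivation:
After op 1 (delete): buffer="vucvzhp" (len 7), cursors c1@2 c2@2, authorship .......
After op 2 (add_cursor(0)): buffer="vucvzhp" (len 7), cursors c3@0 c1@2 c2@2, authorship .......
After op 3 (add_cursor(6)): buffer="vucvzhp" (len 7), cursors c3@0 c1@2 c2@2 c4@6, authorship .......
After op 4 (delete): buffer="cvzp" (len 4), cursors c1@0 c2@0 c3@0 c4@3, authorship ....
After op 5 (insert('k')): buffer="kkkcvzkp" (len 8), cursors c1@3 c2@3 c3@3 c4@7, authorship 123...4.
Authorship (.=original, N=cursor N): 1 2 3 . . . 4 .
Index 0: author = 1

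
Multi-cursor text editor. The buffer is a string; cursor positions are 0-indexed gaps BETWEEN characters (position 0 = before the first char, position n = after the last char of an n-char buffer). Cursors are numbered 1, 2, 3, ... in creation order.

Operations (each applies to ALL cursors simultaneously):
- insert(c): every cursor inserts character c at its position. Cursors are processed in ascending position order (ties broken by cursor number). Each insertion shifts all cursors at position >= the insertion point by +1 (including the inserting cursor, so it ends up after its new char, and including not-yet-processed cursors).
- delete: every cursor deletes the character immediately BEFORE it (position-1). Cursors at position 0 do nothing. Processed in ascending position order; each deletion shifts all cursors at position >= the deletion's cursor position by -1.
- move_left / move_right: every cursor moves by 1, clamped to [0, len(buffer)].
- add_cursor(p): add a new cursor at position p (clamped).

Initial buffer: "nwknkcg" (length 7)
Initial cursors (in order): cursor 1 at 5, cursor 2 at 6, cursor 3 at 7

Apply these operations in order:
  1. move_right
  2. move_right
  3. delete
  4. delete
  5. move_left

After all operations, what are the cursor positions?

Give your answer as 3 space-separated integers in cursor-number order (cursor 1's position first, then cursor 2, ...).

Answer: 0 0 0

Derivation:
After op 1 (move_right): buffer="nwknkcg" (len 7), cursors c1@6 c2@7 c3@7, authorship .......
After op 2 (move_right): buffer="nwknkcg" (len 7), cursors c1@7 c2@7 c3@7, authorship .......
After op 3 (delete): buffer="nwkn" (len 4), cursors c1@4 c2@4 c3@4, authorship ....
After op 4 (delete): buffer="n" (len 1), cursors c1@1 c2@1 c3@1, authorship .
After op 5 (move_left): buffer="n" (len 1), cursors c1@0 c2@0 c3@0, authorship .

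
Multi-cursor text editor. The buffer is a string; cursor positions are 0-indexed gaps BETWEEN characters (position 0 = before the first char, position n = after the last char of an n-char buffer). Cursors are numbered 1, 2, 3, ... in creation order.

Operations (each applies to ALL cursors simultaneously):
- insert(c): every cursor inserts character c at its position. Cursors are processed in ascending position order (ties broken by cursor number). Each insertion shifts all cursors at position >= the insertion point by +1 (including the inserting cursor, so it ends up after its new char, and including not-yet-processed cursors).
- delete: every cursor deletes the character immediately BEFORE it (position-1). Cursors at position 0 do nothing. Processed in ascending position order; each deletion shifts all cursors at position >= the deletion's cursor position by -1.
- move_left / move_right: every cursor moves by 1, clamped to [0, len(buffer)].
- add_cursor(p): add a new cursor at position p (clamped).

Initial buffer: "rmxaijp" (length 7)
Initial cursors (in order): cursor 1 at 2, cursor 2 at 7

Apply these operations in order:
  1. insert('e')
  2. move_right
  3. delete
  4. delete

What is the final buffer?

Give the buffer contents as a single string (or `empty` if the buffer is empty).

Answer: rmaij

Derivation:
After op 1 (insert('e')): buffer="rmexaijpe" (len 9), cursors c1@3 c2@9, authorship ..1.....2
After op 2 (move_right): buffer="rmexaijpe" (len 9), cursors c1@4 c2@9, authorship ..1.....2
After op 3 (delete): buffer="rmeaijp" (len 7), cursors c1@3 c2@7, authorship ..1....
After op 4 (delete): buffer="rmaij" (len 5), cursors c1@2 c2@5, authorship .....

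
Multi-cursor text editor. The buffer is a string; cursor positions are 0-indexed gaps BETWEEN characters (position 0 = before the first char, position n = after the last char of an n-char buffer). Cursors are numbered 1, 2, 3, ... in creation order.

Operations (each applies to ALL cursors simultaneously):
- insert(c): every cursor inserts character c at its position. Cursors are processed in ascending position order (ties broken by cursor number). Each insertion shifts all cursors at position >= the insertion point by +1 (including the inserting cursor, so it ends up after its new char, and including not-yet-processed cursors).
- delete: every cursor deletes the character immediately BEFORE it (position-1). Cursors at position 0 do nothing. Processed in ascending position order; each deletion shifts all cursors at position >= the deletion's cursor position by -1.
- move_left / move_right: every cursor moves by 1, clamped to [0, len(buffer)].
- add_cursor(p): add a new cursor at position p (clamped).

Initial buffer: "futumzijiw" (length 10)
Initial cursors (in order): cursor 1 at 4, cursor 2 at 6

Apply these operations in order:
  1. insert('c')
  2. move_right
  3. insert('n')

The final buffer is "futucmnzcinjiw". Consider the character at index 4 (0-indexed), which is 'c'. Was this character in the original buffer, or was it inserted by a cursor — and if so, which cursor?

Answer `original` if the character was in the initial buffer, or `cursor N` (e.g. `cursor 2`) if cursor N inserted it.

Answer: cursor 1

Derivation:
After op 1 (insert('c')): buffer="futucmzcijiw" (len 12), cursors c1@5 c2@8, authorship ....1..2....
After op 2 (move_right): buffer="futucmzcijiw" (len 12), cursors c1@6 c2@9, authorship ....1..2....
After op 3 (insert('n')): buffer="futucmnzcinjiw" (len 14), cursors c1@7 c2@11, authorship ....1.1.2.2...
Authorship (.=original, N=cursor N): . . . . 1 . 1 . 2 . 2 . . .
Index 4: author = 1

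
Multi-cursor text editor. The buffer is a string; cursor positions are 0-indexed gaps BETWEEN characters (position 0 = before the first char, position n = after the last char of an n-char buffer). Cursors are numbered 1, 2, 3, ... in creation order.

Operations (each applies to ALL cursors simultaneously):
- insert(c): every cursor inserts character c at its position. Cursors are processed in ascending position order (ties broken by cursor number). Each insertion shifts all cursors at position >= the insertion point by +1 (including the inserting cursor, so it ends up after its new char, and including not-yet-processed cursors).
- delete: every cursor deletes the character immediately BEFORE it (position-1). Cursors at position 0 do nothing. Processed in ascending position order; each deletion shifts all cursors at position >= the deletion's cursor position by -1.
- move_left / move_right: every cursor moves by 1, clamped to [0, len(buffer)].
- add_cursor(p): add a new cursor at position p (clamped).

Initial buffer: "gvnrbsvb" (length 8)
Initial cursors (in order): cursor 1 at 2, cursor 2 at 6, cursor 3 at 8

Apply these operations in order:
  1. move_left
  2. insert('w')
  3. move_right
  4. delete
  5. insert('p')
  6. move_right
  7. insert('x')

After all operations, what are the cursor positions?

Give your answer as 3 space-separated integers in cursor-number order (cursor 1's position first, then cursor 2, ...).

After op 1 (move_left): buffer="gvnrbsvb" (len 8), cursors c1@1 c2@5 c3@7, authorship ........
After op 2 (insert('w')): buffer="gwvnrbwsvwb" (len 11), cursors c1@2 c2@7 c3@10, authorship .1....2..3.
After op 3 (move_right): buffer="gwvnrbwsvwb" (len 11), cursors c1@3 c2@8 c3@11, authorship .1....2..3.
After op 4 (delete): buffer="gwnrbwvw" (len 8), cursors c1@2 c2@6 c3@8, authorship .1...2.3
After op 5 (insert('p')): buffer="gwpnrbwpvwp" (len 11), cursors c1@3 c2@8 c3@11, authorship .11...22.33
After op 6 (move_right): buffer="gwpnrbwpvwp" (len 11), cursors c1@4 c2@9 c3@11, authorship .11...22.33
After op 7 (insert('x')): buffer="gwpnxrbwpvxwpx" (len 14), cursors c1@5 c2@11 c3@14, authorship .11.1..22.2333

Answer: 5 11 14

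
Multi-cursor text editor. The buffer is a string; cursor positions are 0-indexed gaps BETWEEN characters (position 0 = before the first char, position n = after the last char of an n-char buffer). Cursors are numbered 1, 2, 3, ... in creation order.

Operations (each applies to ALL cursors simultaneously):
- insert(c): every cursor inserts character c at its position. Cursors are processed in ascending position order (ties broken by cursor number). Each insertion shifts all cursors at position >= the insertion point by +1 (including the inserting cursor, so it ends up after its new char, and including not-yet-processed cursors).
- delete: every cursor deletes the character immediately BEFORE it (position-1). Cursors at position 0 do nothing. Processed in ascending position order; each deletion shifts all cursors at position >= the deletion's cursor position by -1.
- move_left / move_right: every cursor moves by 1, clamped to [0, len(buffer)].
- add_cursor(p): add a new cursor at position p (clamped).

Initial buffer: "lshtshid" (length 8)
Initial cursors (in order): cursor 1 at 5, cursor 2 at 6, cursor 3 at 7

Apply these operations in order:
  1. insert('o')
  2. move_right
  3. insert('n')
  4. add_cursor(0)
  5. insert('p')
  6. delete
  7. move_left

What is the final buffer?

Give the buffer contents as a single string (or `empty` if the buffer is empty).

After op 1 (insert('o')): buffer="lshtsohoiod" (len 11), cursors c1@6 c2@8 c3@10, authorship .....1.2.3.
After op 2 (move_right): buffer="lshtsohoiod" (len 11), cursors c1@7 c2@9 c3@11, authorship .....1.2.3.
After op 3 (insert('n')): buffer="lshtsohnoinodn" (len 14), cursors c1@8 c2@11 c3@14, authorship .....1.12.23.3
After op 4 (add_cursor(0)): buffer="lshtsohnoinodn" (len 14), cursors c4@0 c1@8 c2@11 c3@14, authorship .....1.12.23.3
After op 5 (insert('p')): buffer="plshtsohnpoinpodnp" (len 18), cursors c4@1 c1@10 c2@14 c3@18, authorship 4.....1.112.223.33
After op 6 (delete): buffer="lshtsohnoinodn" (len 14), cursors c4@0 c1@8 c2@11 c3@14, authorship .....1.12.23.3
After op 7 (move_left): buffer="lshtsohnoinodn" (len 14), cursors c4@0 c1@7 c2@10 c3@13, authorship .....1.12.23.3

Answer: lshtsohnoinodn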